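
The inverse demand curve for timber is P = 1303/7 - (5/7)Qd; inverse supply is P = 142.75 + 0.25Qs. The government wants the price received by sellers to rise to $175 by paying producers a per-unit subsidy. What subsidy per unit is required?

At a seller price of 175, quantity supplied is -571 + 4·175 = 129.
Buyers absorb 129 only when they pay Pb = 1303/7 − (5/7)·129 = 94.
s = Ps − Pb = 175 − 94 = 81.

Required subsidy s = $81 per unit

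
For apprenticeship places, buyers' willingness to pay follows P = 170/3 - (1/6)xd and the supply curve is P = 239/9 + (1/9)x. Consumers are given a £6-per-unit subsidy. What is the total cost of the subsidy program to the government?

Pre-subsidy: 170/3 - (1/6)x = 239/9 + (1/9)x gives x* = 108.4 and P* = 38.6.
With the rebate, buyers effectively pay Pb = Ps − 6, where Ps is the price sellers receive.
On the curves, Pb = 170/3 - (1/6)x and Ps = 239/9 + (1/9)x; the wedge Ps − Pb = 6 gives 239/9 + (1/9)x − (170/3 - (1/6)x) = 6, so x' = 130.
Then Pb = 170/3 − (1/6)·130 = 35 and Ps = 239/9 + (1/9)·130 = 41.
Government outlay = subsidy × quantity = 6 × 130 = 780.

Government cost = £780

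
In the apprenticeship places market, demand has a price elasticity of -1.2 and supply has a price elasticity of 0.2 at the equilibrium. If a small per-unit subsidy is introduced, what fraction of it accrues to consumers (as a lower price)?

Consumer share = 1/7

For a small subsidy around the equilibrium, the benefit split depends on the relative slopes, which at a point are proportional to the elasticities.
Buyer share = εs/(εs + |εd|) = 0.2/(0.2 + 1.2) = 1/7; seller share = |εd|/(εs + |εd|) = 6/7.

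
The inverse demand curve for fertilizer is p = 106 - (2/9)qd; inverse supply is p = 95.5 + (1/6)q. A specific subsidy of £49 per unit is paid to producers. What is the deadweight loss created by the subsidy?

Deadweight loss = £3087

Pre-subsidy: 106 - (2/9)q = 95.5 + (1/6)q gives q* = 27 and p* = 100.
With the subsidy, sellers receive ps = pb + 49 for each unit, where pb is the price buyers pay.
On the curves, pb = 106 - (2/9)q and ps = 95.5 + (1/6)q; the wedge ps − pb = 49 gives 95.5 + (1/6)q − (106 - (2/9)q) = 49, so q' = 153.
Then pb = 106 − (2/9)·153 = 72 and ps = 95.5 + (1/6)·153 = 121.
The subsidy expands output by 153 − 27 = 126 past the efficient level; on those units the gap between marginal cost and willingness to pay runs from 0 up to 49.
DWL = ½ × 49 × 126 = 3087.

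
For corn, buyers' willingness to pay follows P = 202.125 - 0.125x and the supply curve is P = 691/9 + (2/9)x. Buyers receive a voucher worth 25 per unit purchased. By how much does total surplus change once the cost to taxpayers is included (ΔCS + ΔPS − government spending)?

Pre-subsidy: 202.125 - 0.125x = 691/9 + (2/9)x gives x* = 361 and P* = 157.
With the rebate, buyers effectively pay Pb = Ps − 25, where Ps is the price sellers receive.
On the curves, Pb = 202.125 - 0.125x and Ps = 691/9 + (2/9)x; the wedge Ps − Pb = 25 gives 691/9 + (2/9)x − (202.125 - 0.125x) = 25, so x' = 433.
Then Pb = 202.125 − 0.125·433 = 148 and Ps = 691/9 + (2/9)·433 = 173.
ΔCS = ½(361 + 433)(157 − 148) = 3573; ΔPS = ½(361 + 433)(173 − 157) = 6352.
Government spending = 25 × 433 = 10825.
Net change = 3573 + 6352 − 10825 = -900. The loss equals the DWL triangle ½·25·72.

Net change in total surplus = -900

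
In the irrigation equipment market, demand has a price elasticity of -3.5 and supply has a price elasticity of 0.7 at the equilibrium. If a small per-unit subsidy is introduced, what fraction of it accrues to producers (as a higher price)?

For a small subsidy around the equilibrium, the benefit split depends on the relative slopes, which at a point are proportional to the elasticities.
Buyer share = εs/(εs + |εd|) = 0.7/(0.7 + 3.5) = 1/6; seller share = |εd|/(εs + |εd|) = 5/6.
So producers capture 5/6 of the subsidy.

Producer share = 5/6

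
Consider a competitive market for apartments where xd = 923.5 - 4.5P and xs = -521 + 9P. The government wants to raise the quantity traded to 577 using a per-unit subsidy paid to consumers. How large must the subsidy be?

Required subsidy s = 45 per unit

At x = 577, invert demand for the buyer price: Pb = (923.5 − 577)/4.5 = 77; invert supply for the seller price: Ps = (577 − (-521))/9 = 122.
The subsidy must fill the gap: s = Ps − Pb = 122 − 77 = 45.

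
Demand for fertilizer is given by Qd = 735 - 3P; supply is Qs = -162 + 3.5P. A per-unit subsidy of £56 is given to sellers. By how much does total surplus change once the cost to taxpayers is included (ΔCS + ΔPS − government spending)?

Net change in total surplus = -32928/13

Pre-subsidy: 735 - 3P = -162 + 3.5P gives P* = 138, Q* = 321.
With the subsidy, sellers receive Ps = Pb + 56 for each unit, where Pb is the price buyers pay.
Supply in terms of Pb becomes Qs = -162 + 3.5(Pb + 56) = 34 + 3.5Pb. Setting this equal to demand: 735 - 3Pb = 34 + 3.5Pb, so Pb = 1402/13.
Sellers receive Ps = 1402/13 + 56 = 2130/13; Q' = 735 − 3·(1402/13) = 5349/13.
ΔCS = ½(321 + 5349/13)(138 − 1402/13) = 1866312/169; ΔPS = ½(321 + 5349/13)(2130/13 − 138) = 1599696/169.
Government spending = 56 × 5349/13 = 299544/13.
Net change = 1866312/169 + 1599696/169 − 299544/13 = -32928/13. The loss equals the DWL triangle ½·56·1176/13.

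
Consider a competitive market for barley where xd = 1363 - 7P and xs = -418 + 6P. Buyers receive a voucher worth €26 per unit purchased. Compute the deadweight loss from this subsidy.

Pre-subsidy: 1363 - 7P = -418 + 6P gives P* = 137, x* = 404.
With the rebate, buyers effectively pay Pb = Ps − 26, where Ps is the price sellers receive.
Demand in terms of Ps becomes xd = 1363 − 7(Ps − 26) = 1545 - 7Ps. Setting this equal to supply: 1545 - 7Ps = -418 + 6Ps, so Ps = 151.
Buyers pay Pb = 151 − 26 = 125; x' = -418 + 6·151 = 488.
The subsidy expands output by 488 − 404 = 84 past the efficient level; on those units the gap between marginal cost and willingness to pay runs from 0 up to 26.
DWL = ½ × 26 × 84 = 1092.

Deadweight loss = €1092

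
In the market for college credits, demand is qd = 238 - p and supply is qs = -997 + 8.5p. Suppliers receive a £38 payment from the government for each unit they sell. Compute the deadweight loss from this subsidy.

Deadweight loss = £646

Pre-subsidy: 238 - p = -997 + 8.5p gives p* = 130, q* = 108.
With the subsidy, sellers receive ps = pb + 38 for each unit, where pb is the price buyers pay.
Supply in terms of pb becomes qs = -997 + 8.5(pb + 38) = -674 + 8.5pb. Setting this equal to demand: 238 - pb = -674 + 8.5pb, so pb = 96.
Sellers receive ps = 96 + 38 = 134; q' = 238 − 1·96 = 142.
The subsidy expands output by 142 − 108 = 34 past the efficient level; on those units the gap between marginal cost and willingness to pay runs from 0 up to 38.
DWL = ½ × 38 × 34 = 646.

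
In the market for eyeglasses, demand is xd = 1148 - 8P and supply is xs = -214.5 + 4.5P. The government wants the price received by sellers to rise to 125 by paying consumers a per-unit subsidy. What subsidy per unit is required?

At a seller price of 125, quantity supplied is -214.5 + 4.5·125 = 348.
Buyers absorb 348 only when they pay Pb with 1148 − 8·Pb = 348, i.e. Pb = 100.
s = Ps − Pb = 125 − 100 = 25.

Required subsidy s = 25 per unit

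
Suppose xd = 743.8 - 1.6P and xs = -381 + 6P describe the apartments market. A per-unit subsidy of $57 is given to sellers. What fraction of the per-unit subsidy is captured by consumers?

Pre-subsidy: 743.8 - 1.6P = -381 + 6P gives P* = 148, x* = 507.
With the subsidy, sellers receive Ps = Pb + 57 for each unit, where Pb is the price buyers pay.
Supply in terms of Pb becomes xs = -381 + 6(Pb + 57) = -39 + 6Pb. Setting this equal to demand: 743.8 - 1.6Pb = -39 + 6Pb, so Pb = 103.
Sellers receive Ps = 103 + 57 = 160; x' = 743.8 − 1.6·103 = 579.
Buyers' price falls by P* − Pb = 148 − 103 = 45; sellers' price rises by Ps − P* = 160 − 148 = 12.
So consumers capture 45/57 = 15/19 of each unit of subsidy.

Consumer share = 15/19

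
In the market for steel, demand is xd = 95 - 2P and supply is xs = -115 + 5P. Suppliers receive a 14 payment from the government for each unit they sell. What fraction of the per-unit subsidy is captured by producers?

Producer share = 2/7

Pre-subsidy: 95 - 2P = -115 + 5P gives P* = 30, x* = 35.
With the subsidy, sellers receive Ps = Pb + 14 for each unit, where Pb is the price buyers pay.
Supply in terms of Pb becomes xs = -115 + 5(Pb + 14) = -45 + 5Pb. Setting this equal to demand: 95 - 2Pb = -45 + 5Pb, so Pb = 20.
Sellers receive Ps = 20 + 14 = 34; x' = 95 − 2·20 = 55.
Buyers' price falls by P* − Pb = 30 − 20 = 10; sellers' price rises by Ps − P* = 34 − 30 = 4.
So producers capture 4/14 = 2/7 of each unit of subsidy.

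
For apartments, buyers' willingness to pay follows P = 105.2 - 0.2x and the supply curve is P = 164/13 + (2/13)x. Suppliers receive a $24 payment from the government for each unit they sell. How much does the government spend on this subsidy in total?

Government cost = 181872/23

Pre-subsidy: 105.2 - 0.2x = 164/13 + (2/13)x gives x* = 6018/23 and P* = 1216/23.
With the subsidy, sellers receive Ps = Pb + 24 for each unit, where Pb is the price buyers pay.
On the curves, Pb = 105.2 - 0.2x and Ps = 164/13 + (2/13)x; the wedge Ps − Pb = 24 gives 164/13 + (2/13)x − (105.2 - 0.2x) = 24, so x' = 7578/23.
Then Pb = 105.2 − 0.2·(7578/23) = 904/23 and Ps = 164/13 + (2/13)·(7578/23) = 1456/23.
Government outlay = subsidy × quantity = 24 × 7578/23 = 181872/23.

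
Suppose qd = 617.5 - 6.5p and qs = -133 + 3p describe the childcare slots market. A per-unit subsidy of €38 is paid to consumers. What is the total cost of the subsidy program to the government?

Pre-subsidy: 617.5 - 6.5p = -133 + 3p gives p* = 79, q* = 104.
With the rebate, buyers effectively pay pb = ps − 38, where ps is the price sellers receive.
Demand in terms of ps becomes qd = 617.5 − 6.5(ps − 38) = 864.5 - 6.5ps. Setting this equal to supply: 864.5 - 6.5ps = -133 + 3ps, so ps = 105.
Buyers pay pb = 105 − 38 = 67; q' = -133 + 3·105 = 182.
Government outlay = subsidy × quantity = 38 × 182 = 6916.

Government cost = €6916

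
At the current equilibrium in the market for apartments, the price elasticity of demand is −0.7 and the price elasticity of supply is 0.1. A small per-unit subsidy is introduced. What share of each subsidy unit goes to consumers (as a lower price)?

Consumer share = 0.125

For a small subsidy around the equilibrium, the benefit split depends on the relative slopes, which at a point are proportional to the elasticities.
Buyer share = εs/(εs + |εd|) = 0.1/(0.1 + 0.7) = 0.125; seller share = |εd|/(εs + |εd|) = 0.875.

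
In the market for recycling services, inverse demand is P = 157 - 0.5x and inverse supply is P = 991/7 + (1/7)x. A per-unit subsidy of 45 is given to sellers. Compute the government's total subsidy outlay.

Pre-subsidy: 157 - 0.5x = 991/7 + (1/7)x gives x* = 24 and P* = 145.
With the subsidy, sellers receive Ps = Pb + 45 for each unit, where Pb is the price buyers pay.
On the curves, Pb = 157 - 0.5x and Ps = 991/7 + (1/7)x; the wedge Ps − Pb = 45 gives 991/7 + (1/7)x − (157 - 0.5x) = 45, so x' = 94.
Then Pb = 157 − 0.5·94 = 110 and Ps = 991/7 + (1/7)·94 = 155.
Government outlay = subsidy × quantity = 45 × 94 = 4230.

Government cost = 4230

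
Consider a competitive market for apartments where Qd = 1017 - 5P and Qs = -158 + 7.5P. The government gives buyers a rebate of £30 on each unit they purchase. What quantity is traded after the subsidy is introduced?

Q' = 637

Pre-subsidy: 1017 - 5P = -158 + 7.5P gives P* = 94, Q* = 547.
With the rebate, buyers effectively pay Pb = Ps − 30, where Ps is the price sellers receive.
Demand in terms of Ps becomes Qd = 1017 − 5(Ps − 30) = 1167 - 5Ps. Setting this equal to supply: 1167 - 5Ps = -158 + 7.5Ps, so Ps = 106.
Buyers pay Pb = 106 − 30 = 76; Q' = -158 + 7.5·106 = 637.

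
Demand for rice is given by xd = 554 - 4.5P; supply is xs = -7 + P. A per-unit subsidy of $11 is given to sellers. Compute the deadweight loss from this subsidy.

Pre-subsidy: 554 - 4.5P = -7 + P gives P* = 102, x* = 95.
With the subsidy, sellers receive Ps = Pb + 11 for each unit, where Pb is the price buyers pay.
Supply in terms of Pb becomes xs = -7 + 1(Pb + 11) = 4 + Pb. Setting this equal to demand: 554 - 4.5Pb = 4 + Pb, so Pb = 100.
Sellers receive Ps = 100 + 11 = 111; x' = 554 − 4.5·100 = 104.
The subsidy expands output by 104 − 95 = 9 past the efficient level; on those units the gap between marginal cost and willingness to pay runs from 0 up to 11.
DWL = ½ × 11 × 9 = 49.5.

Deadweight loss = $49.5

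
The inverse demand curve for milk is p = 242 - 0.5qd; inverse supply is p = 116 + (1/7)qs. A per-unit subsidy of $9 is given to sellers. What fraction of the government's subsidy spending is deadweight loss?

DWL / government spending = 1/30

Pre-subsidy: 242 - 0.5q = 116 + (1/7)q gives q* = 196 and p* = 144.
With the subsidy, sellers receive ps = pb + 9 for each unit, where pb is the price buyers pay.
On the curves, pb = 242 - 0.5q and ps = 116 + (1/7)q; the wedge ps − pb = 9 gives 116 + (1/7)q − (242 - 0.5q) = 9, so q' = 210.
Then pb = 242 − 0.5·210 = 137 and ps = 116 + (1/7)·210 = 146.
ΔCS = ½(196 + 210)(144 − 137) = 1421; ΔPS = ½(196 + 210)(146 − 144) = 406.
Government spending = 9 × 210 = 1890.
DWL = ½ × 9 × (210 − 196) = 63; fraction = 63 / 1890 = 1/30.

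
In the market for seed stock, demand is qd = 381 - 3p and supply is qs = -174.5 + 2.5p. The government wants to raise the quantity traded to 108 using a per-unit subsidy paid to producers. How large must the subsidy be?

Required subsidy s = 22 per unit

At q = 108, invert demand for the buyer price: pb = (381 − 108)/3 = 91; invert supply for the seller price: ps = (108 − (-174.5))/2.5 = 113.
The subsidy must fill the gap: s = ps − pb = 113 − 91 = 22.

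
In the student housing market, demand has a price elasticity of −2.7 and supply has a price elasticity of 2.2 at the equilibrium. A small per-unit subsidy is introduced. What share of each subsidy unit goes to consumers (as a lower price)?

For a small subsidy around the equilibrium, the benefit split depends on the relative slopes, which at a point are proportional to the elasticities.
Buyer share = εs/(εs + |εd|) = 2.2/(2.2 + 2.7) = 22/49; seller share = |εd|/(εs + |εd|) = 27/49.

Consumer share = 22/49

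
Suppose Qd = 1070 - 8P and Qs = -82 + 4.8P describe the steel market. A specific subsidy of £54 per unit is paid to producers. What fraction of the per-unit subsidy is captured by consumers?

Consumer share = 0.375

Pre-subsidy: 1070 - 8P = -82 + 4.8P gives P* = 90, Q* = 350.
With the subsidy, sellers receive Ps = Pb + 54 for each unit, where Pb is the price buyers pay.
Supply in terms of Pb becomes Qs = -82 + 4.8(Pb + 54) = 177.2 + 4.8Pb. Setting this equal to demand: 1070 - 8Pb = 177.2 + 4.8Pb, so Pb = 69.75.
Sellers receive Ps = 69.75 + 54 = 123.75; Q' = 1070 − 8·69.75 = 512.
Buyers' price falls by P* − Pb = 90 − 69.75 = 20.25; sellers' price rises by Ps − P* = 123.75 − 90 = 33.75.
So consumers capture 20.25/54 = 0.375 of each unit of subsidy.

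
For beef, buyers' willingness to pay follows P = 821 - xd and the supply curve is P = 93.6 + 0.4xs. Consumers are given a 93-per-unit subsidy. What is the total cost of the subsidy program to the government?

Pre-subsidy: 821 - x = 93.6 + 0.4x gives x* = 3637/7 and P* = 2110/7.
With the rebate, buyers effectively pay Pb = Ps − 93, where Ps is the price sellers receive.
On the curves, Pb = 821 - x and Ps = 93.6 + 0.4x; the wedge Ps − Pb = 93 gives 93.6 + 0.4x − (821 - x) = 93, so x' = 586.
Then Pb = 821 − 1·586 = 235 and Ps = 93.6 + 0.4·586 = 328.
Government outlay = subsidy × quantity = 93 × 586 = 54498.

Government cost = 54498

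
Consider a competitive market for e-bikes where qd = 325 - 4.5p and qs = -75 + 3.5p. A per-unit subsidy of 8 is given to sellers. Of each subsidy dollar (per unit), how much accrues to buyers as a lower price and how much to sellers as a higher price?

Pre-subsidy: 325 - 4.5p = -75 + 3.5p gives p* = 50, q* = 100.
With the subsidy, sellers receive ps = pb + 8 for each unit, where pb is the price buyers pay.
Supply in terms of pb becomes qs = -75 + 3.5(pb + 8) = -47 + 3.5pb. Setting this equal to demand: 325 - 4.5pb = -47 + 3.5pb, so pb = 46.5.
Sellers receive ps = 46.5 + 8 = 54.5; q' = 325 − 4.5·46.5 = 115.75.
Buyers' price falls by p* − pb = 50 − 46.5 = 3.5; sellers' price rises by ps − p* = 54.5 − 50 = 4.5.

Buyers gain 3.5 per unit; sellers gain 4.5 per unit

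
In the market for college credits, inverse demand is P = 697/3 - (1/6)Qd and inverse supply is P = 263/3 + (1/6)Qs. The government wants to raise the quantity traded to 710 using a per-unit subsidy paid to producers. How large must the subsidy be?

At Q = 710, from the demand curve buyers pay Pb = 697/3 − (1/6)·710 = 114; from the supply curve sellers need Ps = 263/3 + (1/6)·710 = 206.
The subsidy must fill the gap: s = Ps − Pb = 206 − 114 = 92.

Required subsidy s = 92 per unit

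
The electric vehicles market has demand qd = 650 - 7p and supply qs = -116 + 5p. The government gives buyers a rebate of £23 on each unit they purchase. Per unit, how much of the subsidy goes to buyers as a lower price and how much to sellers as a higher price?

Buyers gain 115/12 per unit; sellers gain 161/12 per unit

Pre-subsidy: 650 - 7p = -116 + 5p gives p* = 383/6, q* = 1219/6.
With the rebate, buyers effectively pay pb = ps − 23, where ps is the price sellers receive.
Demand in terms of ps becomes qd = 650 − 7(ps − 23) = 811 - 7ps. Setting this equal to supply: 811 - 7ps = -116 + 5ps, so ps = 77.25.
Buyers pay pb = 77.25 − 23 = 54.25; q' = -116 + 5·77.25 = 270.25.
Buyers' price falls by p* − pb = 383/6 − 54.25 = 115/12; sellers' price rises by ps − p* = 77.25 − 383/6 = 161/12.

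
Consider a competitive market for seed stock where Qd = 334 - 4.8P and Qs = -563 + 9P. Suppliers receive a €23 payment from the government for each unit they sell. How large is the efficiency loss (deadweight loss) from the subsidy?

Deadweight loss = €828

Pre-subsidy: 334 - 4.8P = -563 + 9P gives P* = 65, Q* = 22.
With the subsidy, sellers receive Ps = Pb + 23 for each unit, where Pb is the price buyers pay.
Supply in terms of Pb becomes Qs = -563 + 9(Pb + 23) = -356 + 9Pb. Setting this equal to demand: 334 - 4.8Pb = -356 + 9Pb, so Pb = 50.
Sellers receive Ps = 50 + 23 = 73; Q' = 334 − 4.8·50 = 94.
The subsidy expands output by 94 − 22 = 72 past the efficient level; on those units the gap between marginal cost and willingness to pay runs from 0 up to 23.
DWL = ½ × 23 × 72 = 828.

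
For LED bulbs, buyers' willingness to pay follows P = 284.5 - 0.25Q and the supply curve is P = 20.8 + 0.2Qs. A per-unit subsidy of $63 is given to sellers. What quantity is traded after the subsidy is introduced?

Pre-subsidy: 284.5 - 0.25Q = 20.8 + 0.2Q gives Q* = 586 and P* = 138.
With the subsidy, sellers receive Ps = Pb + 63 for each unit, where Pb is the price buyers pay.
On the curves, Pb = 284.5 - 0.25Q and Ps = 20.8 + 0.2Q; the wedge Ps − Pb = 63 gives 20.8 + 0.2Q − (284.5 - 0.25Q) = 63, so Q' = 726.
Then Pb = 284.5 − 0.25·726 = 103 and Ps = 20.8 + 0.2·726 = 166.

Q' = 726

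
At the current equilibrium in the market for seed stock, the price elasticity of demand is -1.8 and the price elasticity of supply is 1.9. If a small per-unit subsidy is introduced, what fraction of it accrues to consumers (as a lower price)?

For a small subsidy around the equilibrium, the benefit split depends on the relative slopes, which at a point are proportional to the elasticities.
Buyer share = εs/(εs + |εd|) = 1.9/(1.9 + 1.8) = 19/37; seller share = |εd|/(εs + |εd|) = 18/37.

Consumer share = 19/37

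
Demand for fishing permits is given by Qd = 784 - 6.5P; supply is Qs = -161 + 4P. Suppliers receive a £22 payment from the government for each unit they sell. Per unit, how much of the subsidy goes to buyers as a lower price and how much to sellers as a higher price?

Buyers gain 176/21 per unit; sellers gain 286/21 per unit

Pre-subsidy: 784 - 6.5P = -161 + 4P gives P* = 90, Q* = 199.
With the subsidy, sellers receive Ps = Pb + 22 for each unit, where Pb is the price buyers pay.
Supply in terms of Pb becomes Qs = -161 + 4(Pb + 22) = -73 + 4Pb. Setting this equal to demand: 784 - 6.5Pb = -73 + 4Pb, so Pb = 1714/21.
Sellers receive Ps = 1714/21 + 22 = 2176/21; Q' = 784 − 6.5·(1714/21) = 5323/21.
Buyers' price falls by P* − Pb = 90 − 1714/21 = 176/21; sellers' price rises by Ps − P* = 2176/21 − 90 = 286/21.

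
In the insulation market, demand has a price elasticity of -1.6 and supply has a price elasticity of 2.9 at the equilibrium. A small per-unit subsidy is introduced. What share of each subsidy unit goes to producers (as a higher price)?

For a small subsidy around the equilibrium, the benefit split depends on the relative slopes, which at a point are proportional to the elasticities.
Buyer share = εs/(εs + |εd|) = 2.9/(2.9 + 1.6) = 29/45; seller share = |εd|/(εs + |εd|) = 16/45.
So producers capture 16/45 of the subsidy.

Producer share = 16/45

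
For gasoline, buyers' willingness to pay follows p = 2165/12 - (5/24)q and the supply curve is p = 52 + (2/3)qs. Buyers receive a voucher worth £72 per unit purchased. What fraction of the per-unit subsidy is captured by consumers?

Consumer share = 5/21

Pre-subsidy: 2165/12 - (5/24)q = 52 + (2/3)q gives q* = 3082/21 and p* = 9440/63.
With the rebate, buyers effectively pay pb = ps − 72, where ps is the price sellers receive.
On the curves, pb = 2165/12 - (5/24)q and ps = 52 + (2/3)q; the wedge ps − pb = 72 gives 52 + (2/3)q − (2165/12 - (5/24)q) = 72, so q' = 4810/21.
Then pb = 2165/12 − (5/24)·(4810/21) = 8360/63 and ps = 52 + (2/3)·(4810/21) = 12896/63.
Buyers' price falls by p* − pb = 9440/63 − 8360/63 = 120/7; sellers' price rises by ps − p* = 12896/63 − 9440/63 = 384/7.
So consumers capture (120/7)/72 = 5/21 of each unit of subsidy.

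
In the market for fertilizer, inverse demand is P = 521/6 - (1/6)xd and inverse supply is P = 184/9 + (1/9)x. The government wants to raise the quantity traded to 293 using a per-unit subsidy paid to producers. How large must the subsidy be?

Required subsidy s = 15 per unit

At x = 293, from the demand curve buyers pay Pb = 521/6 − (1/6)·293 = 38; from the supply curve sellers need Ps = 184/9 + (1/9)·293 = 53.
The subsidy must fill the gap: s = Ps − Pb = 53 − 38 = 15.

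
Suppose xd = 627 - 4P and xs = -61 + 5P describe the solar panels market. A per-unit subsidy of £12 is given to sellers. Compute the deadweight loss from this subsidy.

Pre-subsidy: 627 - 4P = -61 + 5P gives P* = 688/9, x* = 2891/9.
With the subsidy, sellers receive Ps = Pb + 12 for each unit, where Pb is the price buyers pay.
Supply in terms of Pb becomes xs = -61 + 5(Pb + 12) = -1 + 5Pb. Setting this equal to demand: 627 - 4Pb = -1 + 5Pb, so Pb = 628/9.
Sellers receive Ps = 628/9 + 12 = 736/9; x' = 627 − 4·(628/9) = 3131/9.
The subsidy expands output by 3131/9 − 2891/9 = 80/3 past the efficient level; on those units the gap between marginal cost and willingness to pay runs from 0 up to 12.
DWL = ½ × 12 × 80/3 = 160.

Deadweight loss = £160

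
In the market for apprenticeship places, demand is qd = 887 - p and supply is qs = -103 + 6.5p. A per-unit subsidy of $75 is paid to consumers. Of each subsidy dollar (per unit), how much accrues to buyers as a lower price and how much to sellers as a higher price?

Pre-subsidy: 887 - p = -103 + 6.5p gives p* = 132, q* = 755.
With the rebate, buyers effectively pay pb = ps − 75, where ps is the price sellers receive.
Demand in terms of ps becomes qd = 887 − 1(ps − 75) = 962 - ps. Setting this equal to supply: 962 - ps = -103 + 6.5ps, so ps = 142.
Buyers pay pb = 142 − 75 = 67; q' = -103 + 6.5·142 = 820.
Buyers' price falls by p* − pb = 132 − 67 = 65; sellers' price rises by ps − p* = 142 − 132 = 10.

Buyers gain $65 per unit; sellers gain $10 per unit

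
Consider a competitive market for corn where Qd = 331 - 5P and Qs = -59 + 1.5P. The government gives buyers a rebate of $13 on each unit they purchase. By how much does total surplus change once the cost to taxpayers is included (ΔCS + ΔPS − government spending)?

Net change in total surplus = -$97.5

Pre-subsidy: 331 - 5P = -59 + 1.5P gives P* = 60, Q* = 31.
With the rebate, buyers effectively pay Pb = Ps − 13, where Ps is the price sellers receive.
Demand in terms of Ps becomes Qd = 331 − 5(Ps − 13) = 396 - 5Ps. Setting this equal to supply: 396 - 5Ps = -59 + 1.5Ps, so Ps = 70.
Buyers pay Pb = 70 − 13 = 57; Q' = -59 + 1.5·70 = 46.
ΔCS = ½(31 + 46)(60 − 57) = 115.5; ΔPS = ½(31 + 46)(70 − 60) = 385.
Government spending = 13 × 46 = 598.
Net change = 115.5 + 385 − 598 = -97.5. The loss equals the DWL triangle ½·13·15.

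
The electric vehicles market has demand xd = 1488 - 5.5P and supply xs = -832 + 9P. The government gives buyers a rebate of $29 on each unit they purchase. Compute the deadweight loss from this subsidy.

Deadweight loss = $1435.5

Pre-subsidy: 1488 - 5.5P = -832 + 9P gives P* = 160, x* = 608.
With the rebate, buyers effectively pay Pb = Ps − 29, where Ps is the price sellers receive.
Demand in terms of Ps becomes xd = 1488 − 5.5(Ps − 29) = 1647.5 - 5.5Ps. Setting this equal to supply: 1647.5 - 5.5Ps = -832 + 9Ps, so Ps = 171.
Buyers pay Pb = 171 − 29 = 142; x' = -832 + 9·171 = 707.
The subsidy expands output by 707 − 608 = 99 past the efficient level; on those units the gap between marginal cost and willingness to pay runs from 0 up to 29.
DWL = ½ × 29 × 99 = 1435.5.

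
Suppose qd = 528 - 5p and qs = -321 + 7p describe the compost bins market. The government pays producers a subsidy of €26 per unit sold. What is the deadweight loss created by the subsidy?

Deadweight loss = 5915/6

Pre-subsidy: 528 - 5p = -321 + 7p gives p* = 70.75, q* = 174.25.
With the subsidy, sellers receive ps = pb + 26 for each unit, where pb is the price buyers pay.
Supply in terms of pb becomes qs = -321 + 7(pb + 26) = -139 + 7pb. Setting this equal to demand: 528 - 5pb = -139 + 7pb, so pb = 667/12.
Sellers receive ps = 667/12 + 26 = 979/12; q' = 528 − 5·(667/12) = 3001/12.
The subsidy expands output by 3001/12 − 174.25 = 455/6 past the efficient level; on those units the gap between marginal cost and willingness to pay runs from 0 up to 26.
DWL = ½ × 26 × 455/6 = 5915/6.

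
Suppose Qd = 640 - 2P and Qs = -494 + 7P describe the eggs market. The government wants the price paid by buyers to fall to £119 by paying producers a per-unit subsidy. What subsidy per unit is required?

At a buyer price of 119, quantity demanded is 640 − 2·119 = 402.
Sellers supply 402 only when they receive Ps with -494 + 7·Ps = 402, i.e. Ps = 128.
s = Ps − Pb = 128 − 119 = 9.

Required subsidy s = £9 per unit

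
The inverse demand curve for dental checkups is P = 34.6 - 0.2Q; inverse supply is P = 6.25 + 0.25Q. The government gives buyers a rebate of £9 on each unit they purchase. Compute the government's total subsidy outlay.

Government cost = £747

Pre-subsidy: 34.6 - 0.2Q = 6.25 + 0.25Q gives Q* = 63 and P* = 22.
With the rebate, buyers effectively pay Pb = Ps − 9, where Ps is the price sellers receive.
On the curves, Pb = 34.6 - 0.2Q and Ps = 6.25 + 0.25Q; the wedge Ps − Pb = 9 gives 6.25 + 0.25Q − (34.6 - 0.2Q) = 9, so Q' = 83.
Then Pb = 34.6 − 0.2·83 = 18 and Ps = 6.25 + 0.25·83 = 27.
Government outlay = subsidy × quantity = 9 × 83 = 747.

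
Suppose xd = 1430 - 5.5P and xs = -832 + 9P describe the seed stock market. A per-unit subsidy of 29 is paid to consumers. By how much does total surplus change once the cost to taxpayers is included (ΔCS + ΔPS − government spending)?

Net change in total surplus = -1435.5

Pre-subsidy: 1430 - 5.5P = -832 + 9P gives P* = 156, x* = 572.
With the rebate, buyers effectively pay Pb = Ps − 29, where Ps is the price sellers receive.
Demand in terms of Ps becomes xd = 1430 − 5.5(Ps − 29) = 1589.5 - 5.5Ps. Setting this equal to supply: 1589.5 - 5.5Ps = -832 + 9Ps, so Ps = 167.
Buyers pay Pb = 167 − 29 = 138; x' = -832 + 9·167 = 671.
ΔCS = ½(572 + 671)(156 − 138) = 11187; ΔPS = ½(572 + 671)(167 − 156) = 6836.5.
Government spending = 29 × 671 = 19459.
Net change = 11187 + 6836.5 − 19459 = -1435.5. The loss equals the DWL triangle ½·29·99.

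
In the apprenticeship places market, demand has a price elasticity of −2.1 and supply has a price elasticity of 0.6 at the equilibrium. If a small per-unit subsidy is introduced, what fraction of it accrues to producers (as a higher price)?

Producer share = 7/9

For a small subsidy around the equilibrium, the benefit split depends on the relative slopes, which at a point are proportional to the elasticities.
Buyer share = εs/(εs + |εd|) = 0.6/(0.6 + 2.1) = 2/9; seller share = |εd|/(εs + |εd|) = 7/9.
So producers capture 7/9 of the subsidy.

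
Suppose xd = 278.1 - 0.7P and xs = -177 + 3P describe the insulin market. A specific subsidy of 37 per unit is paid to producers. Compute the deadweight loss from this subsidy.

Deadweight loss = 388.5

Pre-subsidy: 278.1 - 0.7P = -177 + 3P gives P* = 123, x* = 192.
With the subsidy, sellers receive Ps = Pb + 37 for each unit, where Pb is the price buyers pay.
Supply in terms of Pb becomes xs = -177 + 3(Pb + 37) = -66 + 3Pb. Setting this equal to demand: 278.1 - 0.7Pb = -66 + 3Pb, so Pb = 93.
Sellers receive Ps = 93 + 37 = 130; x' = 278.1 − 0.7·93 = 213.
The subsidy expands output by 213 − 192 = 21 past the efficient level; on those units the gap between marginal cost and willingness to pay runs from 0 up to 37.
DWL = ½ × 37 × 21 = 388.5.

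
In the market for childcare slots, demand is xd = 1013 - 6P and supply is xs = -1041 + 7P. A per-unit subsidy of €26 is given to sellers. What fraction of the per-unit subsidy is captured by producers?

Producer share = 6/13

Pre-subsidy: 1013 - 6P = -1041 + 7P gives P* = 158, x* = 65.
With the subsidy, sellers receive Ps = Pb + 26 for each unit, where Pb is the price buyers pay.
Supply in terms of Pb becomes xs = -1041 + 7(Pb + 26) = -859 + 7Pb. Setting this equal to demand: 1013 - 6Pb = -859 + 7Pb, so Pb = 144.
Sellers receive Ps = 144 + 26 = 170; x' = 1013 − 6·144 = 149.
Buyers' price falls by P* − Pb = 158 − 144 = 14; sellers' price rises by Ps − P* = 170 − 158 = 12.
So producers capture 12/26 = 6/13 of each unit of subsidy.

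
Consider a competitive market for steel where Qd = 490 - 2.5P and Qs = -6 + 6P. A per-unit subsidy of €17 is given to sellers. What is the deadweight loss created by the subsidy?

Pre-subsidy: 490 - 2.5P = -6 + 6P gives P* = 992/17, Q* = 5850/17.
With the subsidy, sellers receive Ps = Pb + 17 for each unit, where Pb is the price buyers pay.
Supply in terms of Pb becomes Qs = -6 + 6(Pb + 17) = 96 + 6Pb. Setting this equal to demand: 490 - 2.5Pb = 96 + 6Pb, so Pb = 788/17.
Sellers receive Ps = 788/17 + 17 = 1077/17; Q' = 490 − 2.5·(788/17) = 6360/17.
The subsidy expands output by 6360/17 − 5850/17 = 30 past the efficient level; on those units the gap between marginal cost and willingness to pay runs from 0 up to 17.
DWL = ½ × 17 × 30 = 255.

Deadweight loss = €255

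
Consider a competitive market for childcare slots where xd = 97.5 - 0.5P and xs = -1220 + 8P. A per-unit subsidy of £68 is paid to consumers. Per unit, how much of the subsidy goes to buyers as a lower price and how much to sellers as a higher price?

Pre-subsidy: 97.5 - 0.5P = -1220 + 8P gives P* = 155, x* = 20.
With the rebate, buyers effectively pay Pb = Ps − 68, where Ps is the price sellers receive.
Demand in terms of Ps becomes xd = 97.5 − 0.5(Ps − 68) = 131.5 - 0.5Ps. Setting this equal to supply: 131.5 - 0.5Ps = -1220 + 8Ps, so Ps = 159.
Buyers pay Pb = 159 − 68 = 91; x' = -1220 + 8·159 = 52.
Buyers' price falls by P* − Pb = 155 − 91 = 64; sellers' price rises by Ps − P* = 159 − 155 = 4.

Buyers gain £64 per unit; sellers gain £4 per unit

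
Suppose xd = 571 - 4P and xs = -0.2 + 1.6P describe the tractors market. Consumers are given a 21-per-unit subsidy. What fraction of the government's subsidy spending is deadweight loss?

Pre-subsidy: 571 - 4P = -0.2 + 1.6P gives P* = 102, x* = 163.
With the rebate, buyers effectively pay Pb = Ps − 21, where Ps is the price sellers receive.
Demand in terms of Ps becomes xd = 571 − 4(Ps − 21) = 655 - 4Ps. Setting this equal to supply: 655 - 4Ps = -0.2 + 1.6Ps, so Ps = 117.
Buyers pay Pb = 117 − 21 = 96; x' = -0.2 + 1.6·117 = 187.
ΔCS = ½(163 + 187)(102 − 96) = 1050; ΔPS = ½(163 + 187)(117 − 102) = 2625.
Government spending = 21 × 187 = 3927.
DWL = ½ × 21 × (187 − 163) = 252; fraction = 252 / 3927 = 12/187.

DWL / government spending = 12/187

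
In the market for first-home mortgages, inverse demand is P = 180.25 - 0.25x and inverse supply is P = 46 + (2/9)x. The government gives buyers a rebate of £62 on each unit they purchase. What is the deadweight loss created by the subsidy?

Pre-subsidy: 180.25 - 0.25x = 46 + (2/9)x gives x* = 4833/17 and P* = 1856/17.
With the rebate, buyers effectively pay Pb = Ps − 62, where Ps is the price sellers receive.
On the curves, Pb = 180.25 - 0.25x and Ps = 46 + (2/9)x; the wedge Ps − Pb = 62 gives 46 + (2/9)x − (180.25 - 0.25x) = 62, so x' = 7065/17.
Then Pb = 180.25 − 0.25·(7065/17) = 1298/17 and Ps = 46 + (2/9)·(7065/17) = 2352/17.
The subsidy expands output by 7065/17 − 4833/17 = 2232/17 past the efficient level; on those units the gap between marginal cost and willingness to pay runs from 0 up to 62.
DWL = ½ × 62 × 2232/17 = 69192/17.

Deadweight loss = 69192/17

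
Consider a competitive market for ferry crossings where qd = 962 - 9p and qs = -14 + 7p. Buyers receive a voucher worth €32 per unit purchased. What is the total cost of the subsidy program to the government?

Pre-subsidy: 962 - 9p = -14 + 7p gives p* = 61, q* = 413.
With the rebate, buyers effectively pay pb = ps − 32, where ps is the price sellers receive.
Demand in terms of ps becomes qd = 962 − 9(ps − 32) = 1250 - 9ps. Setting this equal to supply: 1250 - 9ps = -14 + 7ps, so ps = 79.
Buyers pay pb = 79 − 32 = 47; q' = -14 + 7·79 = 539.
Government outlay = subsidy × quantity = 32 × 539 = 17248.

Government cost = €17248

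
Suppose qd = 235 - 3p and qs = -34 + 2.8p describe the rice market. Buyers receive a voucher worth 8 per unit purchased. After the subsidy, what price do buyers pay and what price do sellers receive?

Pre-subsidy: 235 - 3p = -34 + 2.8p gives p* = 1345/29, q* = 2780/29.
With the rebate, buyers effectively pay pb = ps − 8, where ps is the price sellers receive.
Demand in terms of ps becomes qd = 235 − 3(ps − 8) = 259 - 3ps. Setting this equal to supply: 259 - 3ps = -34 + 2.8ps, so ps = 1465/29.
Buyers pay pb = 1465/29 − 8 = 1233/29; q' = -34 + 2.8·(1465/29) = 3116/29.

Buyers pay 1233/29; sellers receive 1465/29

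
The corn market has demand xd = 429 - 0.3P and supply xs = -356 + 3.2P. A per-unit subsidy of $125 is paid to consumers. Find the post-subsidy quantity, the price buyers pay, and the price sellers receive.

x' = 396; buyers pay $110; sellers receive $235

Pre-subsidy: 429 - 0.3P = -356 + 3.2P gives P* = 1570/7, x* = 2532/7.
With the rebate, buyers effectively pay Pb = Ps − 125, where Ps is the price sellers receive.
Demand in terms of Ps becomes xd = 429 − 0.3(Ps − 125) = 466.5 - 0.3Ps. Setting this equal to supply: 466.5 - 0.3Ps = -356 + 3.2Ps, so Ps = 235.
Buyers pay Pb = 235 − 125 = 110; x' = -356 + 3.2·235 = 396.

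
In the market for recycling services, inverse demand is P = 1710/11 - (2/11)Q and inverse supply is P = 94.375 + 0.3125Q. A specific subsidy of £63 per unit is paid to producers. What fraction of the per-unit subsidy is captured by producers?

Pre-subsidy: 1710/11 - (2/11)Q = 94.375 + 0.3125Q gives Q* = 10750/87 and P* = 11570/87.
With the subsidy, sellers receive Ps = Pb + 63 for each unit, where Pb is the price buyers pay.
On the curves, Pb = 1710/11 - (2/11)Q and Ps = 94.375 + 0.3125Q; the wedge Ps − Pb = 63 gives 94.375 + 0.3125Q − (1710/11 - (2/11)Q) = 63, so Q' = 21838/87.
Then Pb = 1710/11 − (2/11)·(21838/87) = 9554/87 and Ps = 94.375 + 0.3125·(21838/87) = 15035/87.
Buyers' price falls by P* − Pb = 11570/87 − 9554/87 = 672/29; sellers' price rises by Ps − P* = 15035/87 − 11570/87 = 1155/29.
So producers capture (1155/29)/63 = 55/87 of each unit of subsidy.

Producer share = 55/87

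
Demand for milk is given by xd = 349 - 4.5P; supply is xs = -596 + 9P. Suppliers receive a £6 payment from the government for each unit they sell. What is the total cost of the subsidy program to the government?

Pre-subsidy: 349 - 4.5P = -596 + 9P gives P* = 70, x* = 34.
With the subsidy, sellers receive Ps = Pb + 6 for each unit, where Pb is the price buyers pay.
Supply in terms of Pb becomes xs = -596 + 9(Pb + 6) = -542 + 9Pb. Setting this equal to demand: 349 - 4.5Pb = -542 + 9Pb, so Pb = 66.
Sellers receive Ps = 66 + 6 = 72; x' = 349 − 4.5·66 = 52.
Government outlay = subsidy × quantity = 6 × 52 = 312.

Government cost = £312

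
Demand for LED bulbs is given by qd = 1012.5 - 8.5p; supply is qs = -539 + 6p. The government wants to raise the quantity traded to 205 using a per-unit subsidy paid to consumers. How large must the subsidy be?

At q = 205, invert demand for the buyer price: pb = (1012.5 − 205)/8.5 = 95; invert supply for the seller price: ps = (205 − (-539))/6 = 124.
The subsidy must fill the gap: s = ps − pb = 124 − 95 = 29.

Required subsidy s = 29 per unit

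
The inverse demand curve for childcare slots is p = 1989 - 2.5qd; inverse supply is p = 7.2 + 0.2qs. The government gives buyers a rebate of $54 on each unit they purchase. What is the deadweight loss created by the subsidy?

Pre-subsidy: 1989 - 2.5q = 7.2 + 0.2q gives q* = 734 and p* = 154.
With the rebate, buyers effectively pay pb = ps − 54, where ps is the price sellers receive.
On the curves, pb = 1989 - 2.5q and ps = 7.2 + 0.2q; the wedge ps − pb = 54 gives 7.2 + 0.2q − (1989 - 2.5q) = 54, so q' = 754.
Then pb = 1989 − 2.5·754 = 104 and ps = 7.2 + 0.2·754 = 158.
The subsidy expands output by 754 − 734 = 20 past the efficient level; on those units the gap between marginal cost and willingness to pay runs from 0 up to 54.
DWL = ½ × 54 × 20 = 540.

Deadweight loss = $540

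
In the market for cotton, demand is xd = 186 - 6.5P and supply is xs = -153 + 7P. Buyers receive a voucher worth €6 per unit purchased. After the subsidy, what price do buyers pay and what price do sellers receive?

Buyers pay €22; sellers receive €28

Pre-subsidy: 186 - 6.5P = -153 + 7P gives P* = 226/9, x* = 205/9.
With the rebate, buyers effectively pay Pb = Ps − 6, where Ps is the price sellers receive.
Demand in terms of Ps becomes xd = 186 − 6.5(Ps − 6) = 225 - 6.5Ps. Setting this equal to supply: 225 - 6.5Ps = -153 + 7Ps, so Ps = 28.
Buyers pay Pb = 28 − 6 = 22; x' = -153 + 7·28 = 43.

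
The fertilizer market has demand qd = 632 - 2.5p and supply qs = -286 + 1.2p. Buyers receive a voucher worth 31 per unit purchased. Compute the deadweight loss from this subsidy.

Pre-subsidy: 632 - 2.5p = -286 + 1.2p gives p* = 9180/37, q* = 434/37.
With the rebate, buyers effectively pay pb = ps − 31, where ps is the price sellers receive.
Demand in terms of ps becomes qd = 632 − 2.5(ps − 31) = 709.5 - 2.5ps. Setting this equal to supply: 709.5 - 2.5ps = -286 + 1.2ps, so ps = 9955/37.
Buyers pay pb = 9955/37 − 31 = 8808/37; q' = -286 + 1.2·(9955/37) = 1364/37.
The subsidy expands output by 1364/37 − 434/37 = 930/37 past the efficient level; on those units the gap between marginal cost and willingness to pay runs from 0 up to 31.
DWL = ½ × 31 × 930/37 = 14415/37.

Deadweight loss = 14415/37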